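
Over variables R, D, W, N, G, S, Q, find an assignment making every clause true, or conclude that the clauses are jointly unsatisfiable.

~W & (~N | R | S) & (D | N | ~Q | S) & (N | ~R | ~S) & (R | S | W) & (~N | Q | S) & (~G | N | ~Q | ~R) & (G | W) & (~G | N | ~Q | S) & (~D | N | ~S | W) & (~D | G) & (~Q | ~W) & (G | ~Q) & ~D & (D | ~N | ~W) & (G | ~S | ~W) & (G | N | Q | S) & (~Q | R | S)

Unit clause (~W) forces W = False.
In (G | W) only G is left, so G = True.
Unit clause (~D) forces D = False.
Set R = False.
  then (R | S | W) forces S = True.
Set N = True.
Set Q = False.
All clauses satisfied.

R = False, D = False, W = False, N = True, G = True, S = True, Q = False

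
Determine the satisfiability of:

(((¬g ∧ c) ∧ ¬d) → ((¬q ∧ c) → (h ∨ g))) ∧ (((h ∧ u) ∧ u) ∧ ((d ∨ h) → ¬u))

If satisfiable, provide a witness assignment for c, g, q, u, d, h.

Case h = True: the formula simplifies to (u ∧ u) ∧ ¬u.
  u = True: the conjunct ¬u is False.
  u = False: the conjunct u is False.
Case h = False: the conjunct h is False.
Both cases fail — unsatisfiable.

UNSATISFIABLE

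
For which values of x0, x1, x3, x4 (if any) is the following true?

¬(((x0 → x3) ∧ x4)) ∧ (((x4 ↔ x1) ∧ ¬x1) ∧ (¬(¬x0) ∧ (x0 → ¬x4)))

x0: True, x1: False, x3: False, x4: False

  ¬(((x0 → x3) ∧ x4)) = True
    (x0 → x3) ∧ x4 = False
      x0 → x3 = False
  ((x4 ↔ x1) ∧ ¬x1) ∧ (¬(¬x0) ∧ (x0 → ¬x4)) = True
    (x4 ↔ x1) ∧ ¬x1 = True
      x4 ↔ x1 = True
      ¬x1 = True
    ¬(¬x0) ∧ (x0 → ¬x4) = True
      ¬(¬x0) = True
        ¬x0 = False
      x0 → ¬x4 = True
        ¬x4 = True
Both conjuncts True, so the formula holds.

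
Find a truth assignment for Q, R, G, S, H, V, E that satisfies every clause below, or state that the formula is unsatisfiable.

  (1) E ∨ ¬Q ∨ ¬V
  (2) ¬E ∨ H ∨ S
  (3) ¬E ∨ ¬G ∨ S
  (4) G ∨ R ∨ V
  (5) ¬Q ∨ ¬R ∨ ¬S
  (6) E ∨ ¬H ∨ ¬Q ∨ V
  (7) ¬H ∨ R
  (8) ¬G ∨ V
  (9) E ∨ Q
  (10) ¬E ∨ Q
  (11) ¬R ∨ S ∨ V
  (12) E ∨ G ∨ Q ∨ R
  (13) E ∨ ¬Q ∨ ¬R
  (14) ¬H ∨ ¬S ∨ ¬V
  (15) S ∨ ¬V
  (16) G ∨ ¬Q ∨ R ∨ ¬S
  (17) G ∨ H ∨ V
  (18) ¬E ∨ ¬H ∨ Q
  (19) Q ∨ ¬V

Try Q = False:
  (E ∨ Q) forces E = True.
  clause (¬E ∨ Q) is falsified — backtrack.
So Q = True.
Set R = False.
  then (¬H ∨ R) forces H = False.
Set G = True.
  then (¬G ∨ V) forces V = True.
  then (S ∨ ¬V) forces S = True.
  then (E ∨ ¬Q ∨ ¬V) forces E = True.
All clauses satisfied.

Q: True, R: False, G: True, S: True, H: False, V: True, E: True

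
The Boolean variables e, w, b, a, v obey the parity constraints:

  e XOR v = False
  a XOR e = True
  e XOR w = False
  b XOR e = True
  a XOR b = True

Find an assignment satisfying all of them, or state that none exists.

Adding constraints 2, 4, 5 mod 2: every variable appears an even number of times on the left, so the left side is 0.
But the right sides sum to 1 (mod 2). 0 ≠ 1 — the system is inconsistent.

Unsatisfiable — no assignment works.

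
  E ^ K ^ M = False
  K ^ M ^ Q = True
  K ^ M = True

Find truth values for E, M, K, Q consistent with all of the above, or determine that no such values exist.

E = True; M = False; K = True; Q = False

E ^ K ^ M = T ^ T ^ F = False ✓
K ^ M ^ Q = T ^ F ^ F = True ✓
K ^ M = T ^ F = True ✓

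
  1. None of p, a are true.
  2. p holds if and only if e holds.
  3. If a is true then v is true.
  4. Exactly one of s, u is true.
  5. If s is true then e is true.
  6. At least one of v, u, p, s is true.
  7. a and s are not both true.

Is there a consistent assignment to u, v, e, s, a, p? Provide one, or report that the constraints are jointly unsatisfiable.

u=T, v=F, e=F, s=F, a=F, p=F

  (1) {p, a}: 0 true — none ✓
  (2) p=F, e=F — same ✓
  (3) a=F ⇒ v: vacuous ✓
  (4) {s, u}: 1 true — exactly one ✓
  (5) s=F ⇒ e: vacuous ✓
  (6) {v, u, p, s}: 1 true — at least one ✓
  (7) a=F, s=F — not both ✓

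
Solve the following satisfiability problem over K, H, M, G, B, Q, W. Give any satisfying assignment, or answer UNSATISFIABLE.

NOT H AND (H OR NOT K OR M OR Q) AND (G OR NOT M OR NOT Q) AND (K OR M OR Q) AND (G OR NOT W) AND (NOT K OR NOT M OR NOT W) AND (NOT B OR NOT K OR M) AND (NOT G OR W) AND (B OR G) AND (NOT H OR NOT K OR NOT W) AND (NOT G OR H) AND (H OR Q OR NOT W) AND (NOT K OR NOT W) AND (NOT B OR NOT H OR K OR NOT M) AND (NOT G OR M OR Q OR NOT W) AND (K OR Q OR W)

K=T; H=F; M=T; G=F; B=T; Q=F; W=F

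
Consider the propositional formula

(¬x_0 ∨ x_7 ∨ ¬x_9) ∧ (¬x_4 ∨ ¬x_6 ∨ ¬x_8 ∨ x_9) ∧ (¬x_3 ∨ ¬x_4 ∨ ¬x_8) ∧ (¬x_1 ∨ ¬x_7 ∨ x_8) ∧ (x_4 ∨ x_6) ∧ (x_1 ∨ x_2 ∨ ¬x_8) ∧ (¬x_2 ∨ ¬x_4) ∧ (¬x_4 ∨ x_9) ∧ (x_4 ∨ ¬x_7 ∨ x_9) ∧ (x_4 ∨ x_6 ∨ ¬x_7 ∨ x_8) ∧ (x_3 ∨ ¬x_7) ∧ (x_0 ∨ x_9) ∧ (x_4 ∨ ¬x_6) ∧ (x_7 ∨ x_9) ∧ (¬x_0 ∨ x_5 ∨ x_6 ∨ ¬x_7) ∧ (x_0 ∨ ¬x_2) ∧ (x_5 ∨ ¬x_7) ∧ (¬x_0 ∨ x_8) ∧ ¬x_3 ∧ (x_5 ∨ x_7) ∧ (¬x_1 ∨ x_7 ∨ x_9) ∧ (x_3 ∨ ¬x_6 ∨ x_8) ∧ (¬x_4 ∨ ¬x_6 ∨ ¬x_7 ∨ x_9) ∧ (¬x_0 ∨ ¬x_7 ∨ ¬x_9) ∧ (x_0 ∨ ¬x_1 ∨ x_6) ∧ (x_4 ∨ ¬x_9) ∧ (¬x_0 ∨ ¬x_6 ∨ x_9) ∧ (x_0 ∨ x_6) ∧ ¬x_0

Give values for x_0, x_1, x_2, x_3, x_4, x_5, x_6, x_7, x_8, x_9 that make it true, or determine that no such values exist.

Unit clause (¬x_3) forces x_3 = False.
Unit clause (¬x_0) forces x_0 = False.
In (x_3 ∨ ¬x_7) only ¬x_7 is left, so x_7 = False.
In (x_0 ∨ x_9) only x_9 is left, so x_9 = True.
In (x_0 ∨ ¬x_2) only ¬x_2 is left, so x_2 = False.
In (x_5 ∨ x_7) only x_5 is left, so x_5 = True.
In (x_4 ∨ ¬x_9) only x_4 is left, so x_4 = True.
In (x_0 ∨ x_6) only x_6 is left, so x_6 = True.
In (x_3 ∨ ¬x_6 ∨ x_8) only x_8 is left, so x_8 = True.
In (x_1 ∨ x_2 ∨ ¬x_8) only x_1 is left, so x_1 = True.
All clauses satisfied.

x_0 = False, x_1 = True, x_2 = False, x_3 = False, x_4 = True, x_5 = True, x_6 = True, x_7 = False, x_8 = True, x_9 = True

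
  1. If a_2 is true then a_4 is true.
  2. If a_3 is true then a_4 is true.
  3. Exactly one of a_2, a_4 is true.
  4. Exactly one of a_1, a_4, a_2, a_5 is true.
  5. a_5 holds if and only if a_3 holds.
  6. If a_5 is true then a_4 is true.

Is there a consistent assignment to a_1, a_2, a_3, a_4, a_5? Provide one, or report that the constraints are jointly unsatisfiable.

a_1 = False, a_2 = False, a_3 = False, a_4 = True, a_5 = False

  (1) a_2=F ⇒ a_4: vacuous ✓
  (2) a_3=F ⇒ a_4: vacuous ✓
  (3) {a_2, a_4}: 1 true — exactly one ✓
  (4) {a_1, a_4, a_2, a_5}: 1 true — exactly one ✓
  (5) a_5=F, a_3=F — same ✓
  (6) a_5=F ⇒ a_4: vacuous ✓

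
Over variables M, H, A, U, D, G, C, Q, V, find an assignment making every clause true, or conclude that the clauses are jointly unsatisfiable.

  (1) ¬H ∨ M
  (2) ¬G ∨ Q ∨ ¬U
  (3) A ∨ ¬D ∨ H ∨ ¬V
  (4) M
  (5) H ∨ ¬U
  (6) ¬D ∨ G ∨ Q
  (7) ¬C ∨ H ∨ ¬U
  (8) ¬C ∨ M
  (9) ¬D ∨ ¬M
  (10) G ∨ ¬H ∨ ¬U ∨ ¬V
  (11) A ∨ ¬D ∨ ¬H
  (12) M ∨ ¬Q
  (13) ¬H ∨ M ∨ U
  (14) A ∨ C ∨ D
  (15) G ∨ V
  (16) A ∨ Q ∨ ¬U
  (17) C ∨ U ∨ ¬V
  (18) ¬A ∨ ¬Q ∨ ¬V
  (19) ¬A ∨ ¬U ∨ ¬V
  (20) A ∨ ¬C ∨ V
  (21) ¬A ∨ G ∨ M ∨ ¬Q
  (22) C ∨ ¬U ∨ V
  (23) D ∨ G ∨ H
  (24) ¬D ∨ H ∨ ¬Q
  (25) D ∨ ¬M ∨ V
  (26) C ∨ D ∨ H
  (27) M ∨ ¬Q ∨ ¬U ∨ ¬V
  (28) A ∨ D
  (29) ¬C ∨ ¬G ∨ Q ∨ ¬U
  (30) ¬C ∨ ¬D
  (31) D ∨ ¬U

Unit clause (M) forces M = True.
In (¬D ∨ ¬M) only ¬D is left, so D = False.
In (D ∨ ¬M ∨ V) only V is left, so V = True.
In (A ∨ D) only A is left, so A = True.
In (D ∨ ¬U) only ¬U is left, so U = False.
In (C ∨ U ∨ ¬V) only C is left, so C = True.
In (¬A ∨ ¬Q ∨ ¬V) only ¬Q is left, so Q = False.
Set H = True.
Set G = False.
All clauses satisfied.

M = True; H = True; A = True; U = False; D = False; G = False; C = True; Q = False; V = True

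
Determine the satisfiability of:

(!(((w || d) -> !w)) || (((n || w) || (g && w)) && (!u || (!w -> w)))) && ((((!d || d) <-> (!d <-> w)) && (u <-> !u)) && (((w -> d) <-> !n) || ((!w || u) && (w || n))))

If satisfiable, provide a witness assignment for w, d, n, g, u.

Unsatisfiable

The conjunct u <-> !u is unsatisfiable on its own:
  u=F: evaluates to False.
  u=T: evaluates to False.
So the whole conjunction is unsatisfiable.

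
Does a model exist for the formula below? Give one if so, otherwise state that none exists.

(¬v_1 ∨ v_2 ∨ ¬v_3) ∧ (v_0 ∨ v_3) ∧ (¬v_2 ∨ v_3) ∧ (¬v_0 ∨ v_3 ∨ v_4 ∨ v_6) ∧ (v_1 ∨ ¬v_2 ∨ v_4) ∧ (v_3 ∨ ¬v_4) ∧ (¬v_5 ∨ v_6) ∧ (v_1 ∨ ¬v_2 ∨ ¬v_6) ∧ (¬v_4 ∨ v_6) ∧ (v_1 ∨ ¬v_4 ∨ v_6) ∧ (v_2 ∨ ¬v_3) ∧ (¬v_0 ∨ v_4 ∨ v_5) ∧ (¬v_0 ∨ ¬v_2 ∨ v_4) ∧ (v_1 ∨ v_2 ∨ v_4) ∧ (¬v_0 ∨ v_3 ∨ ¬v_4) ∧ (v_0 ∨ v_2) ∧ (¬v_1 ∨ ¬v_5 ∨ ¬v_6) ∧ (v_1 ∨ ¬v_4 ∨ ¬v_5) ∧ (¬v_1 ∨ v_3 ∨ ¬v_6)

v_0: True; v_1: True; v_2: True; v_3: True; v_4: True; v_5: False; v_6: True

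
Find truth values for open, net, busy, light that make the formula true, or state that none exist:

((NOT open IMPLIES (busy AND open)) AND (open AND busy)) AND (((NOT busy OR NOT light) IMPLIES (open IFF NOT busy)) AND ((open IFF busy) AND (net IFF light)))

open = True; net = True; busy = True; light = True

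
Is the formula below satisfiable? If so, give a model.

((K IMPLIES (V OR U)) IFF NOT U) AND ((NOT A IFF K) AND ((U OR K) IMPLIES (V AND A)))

K = False, A = True, U = False, V = False

  (K IMPLIES (V OR U)) IFF NOT U = True
    K IMPLIES (V OR U) = True
      V OR U = False
    NOT U = True
  (NOT A IFF K) AND ((U OR K) IMPLIES (V AND A)) = True
    NOT A IFF K = True
      NOT A = False
    (U OR K) IMPLIES (V AND A) = True
      U OR K = False
      V AND A = False
Both conjuncts True, so the formula holds.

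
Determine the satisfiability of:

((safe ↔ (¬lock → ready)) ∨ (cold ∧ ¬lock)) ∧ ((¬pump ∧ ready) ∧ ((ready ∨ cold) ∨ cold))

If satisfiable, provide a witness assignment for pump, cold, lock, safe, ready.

pump = False; cold = True; lock = False; safe = False; ready = True

  (safe ↔ (¬lock → ready)) ∨ (cold ∧ ¬lock) = True
    safe ↔ (¬lock → ready) = False
      ¬lock → ready = True
        ¬lock = True
    cold ∧ ¬lock = True
      ¬lock = True
  (¬pump ∧ ready) ∧ ((ready ∨ cold) ∨ cold) = True
    ¬pump ∧ ready = True
      ¬pump = True
    (ready ∨ cold) ∨ cold = True
      ready ∨ cold = True
Both conjuncts True, so the formula holds.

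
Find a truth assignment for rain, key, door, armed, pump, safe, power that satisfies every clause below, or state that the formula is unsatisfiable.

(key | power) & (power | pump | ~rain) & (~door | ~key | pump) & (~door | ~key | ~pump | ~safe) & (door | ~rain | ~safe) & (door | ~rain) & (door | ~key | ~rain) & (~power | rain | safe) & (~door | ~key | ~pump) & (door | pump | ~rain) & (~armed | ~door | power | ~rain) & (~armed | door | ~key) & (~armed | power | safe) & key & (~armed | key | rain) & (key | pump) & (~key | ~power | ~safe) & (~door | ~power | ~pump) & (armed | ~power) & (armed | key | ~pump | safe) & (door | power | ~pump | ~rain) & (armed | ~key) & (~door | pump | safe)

Case key = True:
  (armed | ~key) forces armed = True.
  (~armed | door | ~key) forces door = True.
  (~door | ~key | pump) forces pump = True.
  Clause (~door | ~key | ~pump) is falsified — contradiction.
Case key = False:
  Clause (key) is falsified — contradiction.
Both cases fail, so the formula is unsatisfiable.

Unsatisfiable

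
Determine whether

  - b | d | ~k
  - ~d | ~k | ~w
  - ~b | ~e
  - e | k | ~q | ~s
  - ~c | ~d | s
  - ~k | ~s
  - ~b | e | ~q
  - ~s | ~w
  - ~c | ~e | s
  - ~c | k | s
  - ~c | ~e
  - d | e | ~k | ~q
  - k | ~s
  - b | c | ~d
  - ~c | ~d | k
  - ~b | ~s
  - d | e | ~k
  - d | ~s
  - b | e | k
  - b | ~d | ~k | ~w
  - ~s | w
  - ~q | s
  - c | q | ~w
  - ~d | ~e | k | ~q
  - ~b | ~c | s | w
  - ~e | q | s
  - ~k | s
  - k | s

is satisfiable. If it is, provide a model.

Unsatisfiable — no assignment works.

Case k = True:
  (~k | ~s) forces s = False.
  Clause (~k | s) is falsified — contradiction.
Case k = False:
  (k | ~s) forces s = False.
  Clause (k | s) is falsified — contradiction.
Both cases fail, so the formula is unsatisfiable.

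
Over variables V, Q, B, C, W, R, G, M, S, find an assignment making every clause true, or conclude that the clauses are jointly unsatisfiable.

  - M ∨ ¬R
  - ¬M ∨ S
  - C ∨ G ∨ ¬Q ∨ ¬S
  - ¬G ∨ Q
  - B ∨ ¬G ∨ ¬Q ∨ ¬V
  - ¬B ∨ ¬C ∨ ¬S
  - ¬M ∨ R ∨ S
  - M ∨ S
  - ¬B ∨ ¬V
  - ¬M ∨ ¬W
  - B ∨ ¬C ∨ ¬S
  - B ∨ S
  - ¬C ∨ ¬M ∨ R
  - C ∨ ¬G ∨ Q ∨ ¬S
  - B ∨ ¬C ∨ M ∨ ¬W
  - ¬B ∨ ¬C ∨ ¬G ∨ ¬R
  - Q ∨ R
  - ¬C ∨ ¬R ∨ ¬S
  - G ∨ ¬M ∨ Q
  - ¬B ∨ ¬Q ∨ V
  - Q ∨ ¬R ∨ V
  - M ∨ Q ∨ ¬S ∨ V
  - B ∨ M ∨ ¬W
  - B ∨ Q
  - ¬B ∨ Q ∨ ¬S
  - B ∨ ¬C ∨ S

Set V = False.
Try Q = False:
  (¬G ∨ Q) forces G = False.
  (Q ∨ R) forces R = True.
  clause (Q ∨ ¬R ∨ V) is falsified — backtrack.
So Q = True.
  then (¬B ∨ ¬Q ∨ V) forces B = False.
  then (B ∨ S) forces S = True.
  then (B ∨ ¬C ∨ ¬S) forces C = False.
  then (C ∨ G ∨ ¬Q ∨ ¬S) forces G = True.
Try W = True:
  (¬M ∨ ¬W) forces M = False.
  clause (B ∨ M ∨ ¬W) is falsified — backtrack.
So W = False.
Set R = True.
  then (M ∨ ¬R) forces M = True.
All clauses satisfied.

V: False, Q: True, B: False, C: False, W: False, R: True, G: True, M: True, S: True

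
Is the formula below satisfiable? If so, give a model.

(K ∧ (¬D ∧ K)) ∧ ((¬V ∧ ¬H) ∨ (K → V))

K=T, D=F, H=F, V=F

  K ∧ (¬D ∧ K) = True
    ¬D ∧ K = True
      ¬D = True
  (¬V ∧ ¬H) ∨ (K → V) = True
    ¬V ∧ ¬H = True
      ¬V = True
      ¬H = True
    K → V = False
Both conjuncts True, so the formula holds.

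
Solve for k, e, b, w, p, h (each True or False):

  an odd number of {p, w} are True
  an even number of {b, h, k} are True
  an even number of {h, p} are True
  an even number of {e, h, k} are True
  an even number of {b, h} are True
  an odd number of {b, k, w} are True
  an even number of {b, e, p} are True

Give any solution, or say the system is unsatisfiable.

k = False; e = False; b = False; w = True; p = False; h = False

{p, w}: 1 true → odd ✓
{b, h, k}: 0 true → even ✓
{h, p}: 0 true → even ✓
{e, h, k}: 0 true → even ✓
{b, h}: 0 true → even ✓
{b, k, w}: 1 true → odd ✓
{b, e, p}: 0 true → even ✓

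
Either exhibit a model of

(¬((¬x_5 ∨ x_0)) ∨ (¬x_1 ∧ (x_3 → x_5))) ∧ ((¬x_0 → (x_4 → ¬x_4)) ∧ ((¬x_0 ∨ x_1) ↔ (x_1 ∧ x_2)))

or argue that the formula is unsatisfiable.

x_0 = True, x_1 = False, x_2 = False, x_3 = False, x_4 = False, x_5 = True

  ¬((¬x_5 ∨ x_0)) ∨ (¬x_1 ∧ (x_3 → x_5)) = True
    ¬((¬x_5 ∨ x_0)) = False
      ¬x_5 ∨ x_0 = True
        ¬x_5 = False
    ¬x_1 ∧ (x_3 → x_5) = True
      ¬x_1 = True
      x_3 → x_5 = True
  (¬x_0 → (x_4 → ¬x_4)) ∧ ((¬x_0 ∨ x_1) ↔ (x_1 ∧ x_2)) = True
    ¬x_0 → (x_4 → ¬x_4) = True
      ¬x_0 = False
      x_4 → ¬x_4 = True
        ¬x_4 = True
    (¬x_0 ∨ x_1) ↔ (x_1 ∧ x_2) = True
      ¬x_0 ∨ x_1 = False
        ¬x_0 = False
      x_1 ∧ x_2 = False
Both conjuncts True, so the formula holds.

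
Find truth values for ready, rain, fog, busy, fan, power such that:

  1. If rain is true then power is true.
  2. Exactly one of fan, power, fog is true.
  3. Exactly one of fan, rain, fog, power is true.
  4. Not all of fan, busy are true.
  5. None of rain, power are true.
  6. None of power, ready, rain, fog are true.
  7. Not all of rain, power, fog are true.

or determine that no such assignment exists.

ready: False; rain: False; fog: False; busy: False; fan: True; power: False

  (1) rain=F ⇒ power: vacuous ✓
  (2) {fan, power, fog}: 1 true — exactly one ✓
  (3) {fan, rain, fog, power}: 1 true — exactly one ✓
  (4) {fan, busy}: 1/2 true — not all ✓
  (5) {rain, power}: 0 true — none ✓
  (6) {power, ready, rain, fog}: 0 true — none ✓
  (7) {rain, power, fog}: 0/3 true — not all ✓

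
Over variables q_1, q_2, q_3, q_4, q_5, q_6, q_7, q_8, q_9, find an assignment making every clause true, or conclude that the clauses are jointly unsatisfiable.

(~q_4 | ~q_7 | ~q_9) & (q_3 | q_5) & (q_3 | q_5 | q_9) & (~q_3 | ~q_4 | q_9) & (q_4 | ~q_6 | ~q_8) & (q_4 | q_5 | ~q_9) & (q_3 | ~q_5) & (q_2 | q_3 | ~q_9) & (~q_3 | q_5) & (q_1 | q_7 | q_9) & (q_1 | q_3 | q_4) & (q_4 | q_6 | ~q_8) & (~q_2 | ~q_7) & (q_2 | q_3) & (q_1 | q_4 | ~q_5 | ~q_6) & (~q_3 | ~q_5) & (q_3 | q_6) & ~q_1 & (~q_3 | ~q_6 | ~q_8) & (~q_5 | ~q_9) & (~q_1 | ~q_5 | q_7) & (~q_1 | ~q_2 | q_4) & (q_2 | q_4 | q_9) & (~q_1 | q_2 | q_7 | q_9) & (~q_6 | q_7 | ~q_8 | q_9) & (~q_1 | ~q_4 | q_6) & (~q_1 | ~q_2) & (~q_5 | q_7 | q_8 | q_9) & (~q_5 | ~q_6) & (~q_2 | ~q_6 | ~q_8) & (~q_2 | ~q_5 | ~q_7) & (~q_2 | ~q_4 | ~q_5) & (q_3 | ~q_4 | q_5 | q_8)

Case q_3 = True:
  (~q_3 | q_5) forces q_5 = True.
  Clause (~q_3 | ~q_5) is falsified — contradiction.
Case q_3 = False:
  (q_3 | q_5) forces q_5 = True.
  Clause (q_3 | ~q_5) is falsified — contradiction.
Both cases fail, so the formula is unsatisfiable.

UNSATISFIABLE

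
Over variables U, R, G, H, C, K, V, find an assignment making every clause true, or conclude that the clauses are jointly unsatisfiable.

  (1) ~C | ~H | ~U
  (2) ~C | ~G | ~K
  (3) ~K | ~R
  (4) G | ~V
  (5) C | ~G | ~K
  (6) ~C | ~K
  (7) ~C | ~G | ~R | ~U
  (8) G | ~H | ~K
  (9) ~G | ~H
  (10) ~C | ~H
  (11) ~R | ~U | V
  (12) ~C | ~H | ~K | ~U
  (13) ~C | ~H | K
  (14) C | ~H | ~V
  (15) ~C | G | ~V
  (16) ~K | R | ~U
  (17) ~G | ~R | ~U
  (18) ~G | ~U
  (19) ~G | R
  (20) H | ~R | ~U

U = False; R = False; G = False; H = True; C = False; K = False; V = False

Set U = False.
Set R = False.
  then (~G | R) forces G = False.
  then (G | ~V) forces V = False.
Set H = True.
  then (G | ~H | ~K) forces K = False.
  then (~C | ~H) forces C = False.
All clauses satisfied.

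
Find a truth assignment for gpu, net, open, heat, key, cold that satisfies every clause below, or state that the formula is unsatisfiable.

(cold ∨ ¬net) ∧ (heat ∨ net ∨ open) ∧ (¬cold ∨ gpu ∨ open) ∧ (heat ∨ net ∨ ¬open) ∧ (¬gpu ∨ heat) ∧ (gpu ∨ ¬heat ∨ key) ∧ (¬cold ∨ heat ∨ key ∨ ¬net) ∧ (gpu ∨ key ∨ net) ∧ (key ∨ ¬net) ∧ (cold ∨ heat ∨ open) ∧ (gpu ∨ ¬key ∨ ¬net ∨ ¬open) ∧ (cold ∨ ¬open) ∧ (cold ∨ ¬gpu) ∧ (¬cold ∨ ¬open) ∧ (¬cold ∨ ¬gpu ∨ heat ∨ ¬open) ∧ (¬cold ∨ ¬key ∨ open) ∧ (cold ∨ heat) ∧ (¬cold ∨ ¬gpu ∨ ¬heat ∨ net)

Set gpu = False.
Try net = True:
  (cold ∨ ¬net) forces cold = True.
  (¬cold ∨ gpu ∨ open) forces open = True.
  clause (¬cold ∨ ¬open) is falsified — backtrack.
So net = False.
  then (gpu ∨ key ∨ net) forces key = True.
Try open = True:
  (heat ∨ net ∨ ¬open) forces heat = True.
  (cold ∨ ¬open) forces cold = True.
  clause (¬cold ∨ ¬open) is falsified — backtrack.
So open = False.
  then (heat ∨ net ∨ open) forces heat = True.
  then (¬cold ∨ gpu ∨ open) forces cold = False.
All clauses satisfied.

gpu: False; net: False; open: False; heat: True; key: True; cold: False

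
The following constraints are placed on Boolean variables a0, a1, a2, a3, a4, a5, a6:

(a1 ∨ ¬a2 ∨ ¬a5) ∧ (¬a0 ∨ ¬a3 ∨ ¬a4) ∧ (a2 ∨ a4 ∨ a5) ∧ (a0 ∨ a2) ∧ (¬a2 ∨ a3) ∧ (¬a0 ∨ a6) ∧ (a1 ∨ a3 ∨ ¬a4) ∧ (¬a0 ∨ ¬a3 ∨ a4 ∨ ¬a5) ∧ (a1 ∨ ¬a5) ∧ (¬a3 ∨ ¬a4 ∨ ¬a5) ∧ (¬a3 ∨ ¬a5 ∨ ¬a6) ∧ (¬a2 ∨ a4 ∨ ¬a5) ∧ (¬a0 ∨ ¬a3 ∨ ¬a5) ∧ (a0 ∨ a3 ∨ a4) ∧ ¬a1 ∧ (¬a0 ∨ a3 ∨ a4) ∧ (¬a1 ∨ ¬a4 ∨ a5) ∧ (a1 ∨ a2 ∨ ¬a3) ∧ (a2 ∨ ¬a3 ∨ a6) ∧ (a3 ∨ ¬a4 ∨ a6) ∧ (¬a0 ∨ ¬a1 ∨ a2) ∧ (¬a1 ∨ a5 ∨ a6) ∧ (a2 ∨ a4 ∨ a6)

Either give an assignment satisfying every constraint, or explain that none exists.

Unit clause (¬a1) forces a1 = False.
In (a1 ∨ ¬a5) only ¬a5 is left, so a5 = False.
Set a0 = True.
  then (¬a0 ∨ a6) forces a6 = True.
Try a2 = False:
  (a2 ∨ a4 ∨ a5) forces a4 = True.
  (¬a0 ∨ ¬a3 ∨ ¬a4) forces a3 = False.
  clause (a1 ∨ a3 ∨ ¬a4) is falsified — backtrack.
So a2 = True.
  then (¬a2 ∨ a3) forces a3 = True.
  then (¬a0 ∨ ¬a3 ∨ ¬a4) forces a4 = False.
All clauses satisfied.

a0: True, a1: False, a2: True, a3: True, a4: False, a5: False, a6: True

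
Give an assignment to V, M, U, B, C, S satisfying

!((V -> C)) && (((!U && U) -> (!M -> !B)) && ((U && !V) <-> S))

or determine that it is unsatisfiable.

V=T, M=F, U=F, B=F, C=F, S=F

  !((V -> C)) = True
    V -> C = False
  ((!U && U) -> (!M -> !B)) && ((U && !V) <-> S) = True
    (!U && U) -> (!M -> !B) = True
      !U && U = False
        !U = True
      !M -> !B = True
        !M = True
        !B = True
    (U && !V) <-> S = True
      U && !V = False
        !V = False
Both conjuncts True, so the formula holds.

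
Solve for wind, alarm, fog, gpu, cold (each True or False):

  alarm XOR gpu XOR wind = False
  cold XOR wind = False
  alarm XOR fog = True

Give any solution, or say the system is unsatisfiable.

wind=T; alarm=T; fog=F; gpu=F; cold=T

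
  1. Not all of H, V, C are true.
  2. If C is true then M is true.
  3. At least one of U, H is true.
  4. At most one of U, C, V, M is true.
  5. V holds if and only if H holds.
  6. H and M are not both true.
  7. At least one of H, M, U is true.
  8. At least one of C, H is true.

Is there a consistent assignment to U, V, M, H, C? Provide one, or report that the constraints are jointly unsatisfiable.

U: False; V: True; M: False; H: True; C: False

  (1) {H, V, C}: 2/3 true — not all ✓
  (2) C=F ⇒ M: vacuous ✓
  (3) {U, H}: 1 true — at least one ✓
  (4) {U, C, V, M}: 1 true — at most one ✓
  (5) V=T, H=T — same ✓
  (6) H=T, M=F — not both ✓
  (7) {H, M, U}: 1 true — at least one ✓
  (8) {C, H}: 1 true — at least one ✓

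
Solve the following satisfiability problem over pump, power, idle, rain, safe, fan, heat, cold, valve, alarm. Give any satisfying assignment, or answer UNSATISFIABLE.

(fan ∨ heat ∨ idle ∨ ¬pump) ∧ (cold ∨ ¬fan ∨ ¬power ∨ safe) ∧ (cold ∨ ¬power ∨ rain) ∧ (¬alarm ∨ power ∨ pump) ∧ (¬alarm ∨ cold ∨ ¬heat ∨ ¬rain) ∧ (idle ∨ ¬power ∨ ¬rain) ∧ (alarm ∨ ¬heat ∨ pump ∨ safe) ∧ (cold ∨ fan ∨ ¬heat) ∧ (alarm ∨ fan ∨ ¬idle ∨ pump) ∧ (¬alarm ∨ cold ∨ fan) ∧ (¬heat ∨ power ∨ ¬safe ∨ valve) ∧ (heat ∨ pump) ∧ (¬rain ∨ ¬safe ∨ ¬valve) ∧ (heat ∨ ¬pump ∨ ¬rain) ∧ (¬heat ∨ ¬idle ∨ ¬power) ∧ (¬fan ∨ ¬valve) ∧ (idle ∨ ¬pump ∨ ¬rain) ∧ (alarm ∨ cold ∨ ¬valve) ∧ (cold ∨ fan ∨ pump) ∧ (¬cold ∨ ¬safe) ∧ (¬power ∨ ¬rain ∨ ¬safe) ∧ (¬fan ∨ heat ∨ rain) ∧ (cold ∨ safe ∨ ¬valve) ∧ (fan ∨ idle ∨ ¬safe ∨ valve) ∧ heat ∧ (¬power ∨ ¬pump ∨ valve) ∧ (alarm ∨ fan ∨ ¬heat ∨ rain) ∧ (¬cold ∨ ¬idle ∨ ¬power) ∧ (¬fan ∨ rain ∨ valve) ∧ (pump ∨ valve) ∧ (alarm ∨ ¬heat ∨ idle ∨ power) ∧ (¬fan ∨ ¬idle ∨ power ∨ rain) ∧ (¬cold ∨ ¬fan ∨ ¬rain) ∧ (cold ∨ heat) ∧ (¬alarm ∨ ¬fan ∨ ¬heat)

pump=T; power=F; idle=T; rain=T; safe=F; fan=F; heat=T; cold=T; valve=T; alarm=F

Unit clause (heat) forces heat = True.
Set pump = True.
Set power = False.
Set idle = True.
Set rain = True.
Set safe = False.
Set fan = False.
  then (cold ∨ fan ∨ ¬heat) forces cold = True.
Set valve = True.
Set alarm = False.
All clauses satisfied.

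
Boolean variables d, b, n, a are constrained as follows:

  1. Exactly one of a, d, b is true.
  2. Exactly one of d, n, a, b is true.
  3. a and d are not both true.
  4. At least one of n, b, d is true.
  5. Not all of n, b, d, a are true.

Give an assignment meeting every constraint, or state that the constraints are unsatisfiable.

d: False, b: True, n: False, a: False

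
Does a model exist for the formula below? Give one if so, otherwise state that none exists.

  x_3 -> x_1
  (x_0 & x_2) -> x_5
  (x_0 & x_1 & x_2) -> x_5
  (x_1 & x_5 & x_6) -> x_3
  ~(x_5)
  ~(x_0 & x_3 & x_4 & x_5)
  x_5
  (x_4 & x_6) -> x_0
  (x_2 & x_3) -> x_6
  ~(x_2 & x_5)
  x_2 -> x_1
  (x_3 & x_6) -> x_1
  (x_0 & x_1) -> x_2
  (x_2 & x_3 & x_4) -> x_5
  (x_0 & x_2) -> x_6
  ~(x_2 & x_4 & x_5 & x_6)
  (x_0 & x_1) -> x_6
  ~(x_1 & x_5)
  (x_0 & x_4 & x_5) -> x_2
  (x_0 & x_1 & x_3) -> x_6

Case x_5 = True:
  Clause (~x_5) is falsified — contradiction.
Case x_5 = False:
  Clause (x_5) is falsified — contradiction.
Both cases fail, so the formula is unsatisfiable.

UNSATISFIABLE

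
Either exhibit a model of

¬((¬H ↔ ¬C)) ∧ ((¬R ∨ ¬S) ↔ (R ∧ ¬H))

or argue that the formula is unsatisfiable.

S = False, R = True, C = True, H = False

  ¬((¬H ↔ ¬C)) = True
    ¬H ↔ ¬C = False
      ¬H = True
      ¬C = False
  (¬R ∨ ¬S) ↔ (R ∧ ¬H) = True
    ¬R ∨ ¬S = True
      ¬R = False
      ¬S = True
    R ∧ ¬H = True
      ¬H = True
Both conjuncts True, so the formula holds.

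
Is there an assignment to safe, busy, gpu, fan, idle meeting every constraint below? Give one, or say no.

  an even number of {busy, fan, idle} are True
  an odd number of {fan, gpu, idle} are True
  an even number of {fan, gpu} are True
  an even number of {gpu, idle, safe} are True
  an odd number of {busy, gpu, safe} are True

safe: False, busy: False, gpu: True, fan: True, idle: True

{busy, fan, idle}: 2 true → even ✓
{fan, gpu, idle}: 3 true → odd ✓
{fan, gpu}: 2 true → even ✓
{gpu, idle, safe}: 2 true → even ✓
{busy, gpu, safe}: 1 true → odd ✓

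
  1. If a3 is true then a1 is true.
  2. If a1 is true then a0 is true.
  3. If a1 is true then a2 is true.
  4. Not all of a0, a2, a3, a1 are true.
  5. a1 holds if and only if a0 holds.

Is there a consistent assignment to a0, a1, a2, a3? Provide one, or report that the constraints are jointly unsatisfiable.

a0 = False; a1 = False; a2 = False; a3 = False

  (1) a3=F ⇒ a1: vacuous ✓
  (2) a1=F ⇒ a0: vacuous ✓
  (3) a1=F ⇒ a2: vacuous ✓
  (4) {a0, a2, a3, a1}: 0/4 true — not all ✓
  (5) a1=F, a0=F — same ✓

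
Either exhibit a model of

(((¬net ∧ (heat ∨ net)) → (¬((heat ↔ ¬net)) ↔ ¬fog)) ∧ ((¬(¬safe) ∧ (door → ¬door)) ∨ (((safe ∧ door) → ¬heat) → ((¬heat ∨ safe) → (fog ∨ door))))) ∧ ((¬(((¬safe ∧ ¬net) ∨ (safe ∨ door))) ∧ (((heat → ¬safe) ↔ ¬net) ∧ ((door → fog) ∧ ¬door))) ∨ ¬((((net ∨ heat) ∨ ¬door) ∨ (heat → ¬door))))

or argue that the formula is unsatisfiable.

The formula is unsatisfiable.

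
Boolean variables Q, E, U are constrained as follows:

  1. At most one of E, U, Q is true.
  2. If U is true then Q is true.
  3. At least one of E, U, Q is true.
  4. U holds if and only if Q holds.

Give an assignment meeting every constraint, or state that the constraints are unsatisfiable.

Q = False; E = True; U = False

  (1) {E, U, Q}: 1 true — at most one ✓
  (2) U=F ⇒ Q: vacuous ✓
  (3) {E, U, Q}: 1 true — at least one ✓
  (4) U=F, Q=F — same ✓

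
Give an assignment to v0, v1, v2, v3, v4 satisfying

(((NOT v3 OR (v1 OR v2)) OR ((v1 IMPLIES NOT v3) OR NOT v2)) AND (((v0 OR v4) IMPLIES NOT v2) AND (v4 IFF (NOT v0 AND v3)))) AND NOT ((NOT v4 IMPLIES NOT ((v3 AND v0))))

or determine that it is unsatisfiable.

v0: True, v1: False, v2: False, v3: True, v4: False

  ((NOT v3 OR (v1 OR v2)) OR ((v1 IMPLIES NOT v3) OR NOT v2)) AND (((v0 OR v4) IMPLIES NOT v2) AND (v4 IFF (NOT v0 AND v3))) = True
    (NOT v3 OR (v1 OR v2)) OR ((v1 IMPLIES NOT v3) OR NOT v2) = True
      NOT v3 OR (v1 OR v2) = False
        NOT v3 = False
        v1 OR v2 = False
      (v1 IMPLIES NOT v3) OR NOT v2 = True
        v1 IMPLIES NOT v3 = True
          NOT v3 = False
        NOT v2 = True
    ((v0 OR v4) IMPLIES NOT v2) AND (v4 IFF (NOT v0 AND v3)) = True
      (v0 OR v4) IMPLIES NOT v2 = True
        v0 OR v4 = True
        NOT v2 = True
      v4 IFF (NOT v0 AND v3) = True
        NOT v0 AND v3 = False
          NOT v0 = False
  NOT ((NOT v4 IMPLIES NOT ((v3 AND v0)))) = True
    NOT v4 IMPLIES NOT ((v3 AND v0)) = False
      NOT v4 = True
      NOT ((v3 AND v0)) = False
        v3 AND v0 = True
Both conjuncts True, so the formula holds.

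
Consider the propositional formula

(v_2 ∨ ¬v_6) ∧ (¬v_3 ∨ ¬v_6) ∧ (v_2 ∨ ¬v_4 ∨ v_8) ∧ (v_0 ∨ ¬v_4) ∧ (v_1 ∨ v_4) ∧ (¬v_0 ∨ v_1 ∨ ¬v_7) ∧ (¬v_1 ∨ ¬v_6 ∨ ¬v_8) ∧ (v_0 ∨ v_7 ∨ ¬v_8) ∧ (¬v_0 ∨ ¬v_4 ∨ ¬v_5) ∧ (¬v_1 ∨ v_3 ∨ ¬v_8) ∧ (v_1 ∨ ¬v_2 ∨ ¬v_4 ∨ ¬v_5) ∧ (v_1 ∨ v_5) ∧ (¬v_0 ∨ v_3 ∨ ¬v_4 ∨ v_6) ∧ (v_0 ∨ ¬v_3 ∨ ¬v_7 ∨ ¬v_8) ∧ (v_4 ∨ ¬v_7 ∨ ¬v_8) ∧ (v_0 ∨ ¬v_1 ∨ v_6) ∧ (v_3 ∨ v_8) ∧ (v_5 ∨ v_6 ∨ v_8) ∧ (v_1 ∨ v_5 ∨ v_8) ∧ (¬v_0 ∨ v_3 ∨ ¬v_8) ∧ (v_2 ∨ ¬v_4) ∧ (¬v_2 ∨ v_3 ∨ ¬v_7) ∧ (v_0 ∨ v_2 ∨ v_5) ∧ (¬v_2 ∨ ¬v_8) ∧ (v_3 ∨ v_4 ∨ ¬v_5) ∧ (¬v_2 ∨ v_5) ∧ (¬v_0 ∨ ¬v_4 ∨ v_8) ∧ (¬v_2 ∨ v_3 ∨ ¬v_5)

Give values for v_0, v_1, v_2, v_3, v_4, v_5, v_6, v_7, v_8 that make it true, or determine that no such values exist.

v_0: True; v_1: True; v_2: False; v_3: True; v_4: False; v_5: True; v_6: False; v_7: True; v_8: False

Set v_0 = True.
Try v_1 = False:
  (v_1 ∨ v_4) forces v_4 = True.
  (¬v_0 ∨ v_1 ∨ ¬v_7) forces v_7 = False.
  (¬v_0 ∨ ¬v_4 ∨ ¬v_5) forces v_5 = False.
  clause (v_1 ∨ v_5) is falsified — backtrack.
So v_1 = True.
Set v_2 = False.
  then (v_2 ∨ ¬v_6) forces v_6 = False.
  then (v_2 ∨ ¬v_4) forces v_4 = False.
Try v_3 = False:
  (¬v_1 ∨ v_3 ∨ ¬v_8) forces v_8 = False.
  clause (v_3 ∨ v_8) is falsified — backtrack.
So v_3 = True.
Set v_5 = True.
Set v_7 = True.
  then (v_4 ∨ ¬v_7 ∨ ¬v_8) forces v_8 = False.
All clauses satisfied.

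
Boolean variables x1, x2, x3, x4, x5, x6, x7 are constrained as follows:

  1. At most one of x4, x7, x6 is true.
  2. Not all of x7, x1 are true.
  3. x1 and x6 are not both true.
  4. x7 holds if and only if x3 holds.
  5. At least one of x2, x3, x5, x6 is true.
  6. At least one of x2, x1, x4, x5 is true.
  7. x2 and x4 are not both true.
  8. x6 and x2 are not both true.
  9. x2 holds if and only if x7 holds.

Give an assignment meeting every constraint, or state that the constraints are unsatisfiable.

x1 = False, x2 = False, x3 = False, x4 = True, x5 = True, x6 = False, x7 = False

  (1) {x4, x7, x6}: 1 true — at most one ✓
  (2) {x7, x1}: 0/2 true — not all ✓
  (3) x1=F, x6=F — not both ✓
  (4) x7=F, x3=F — same ✓
  (5) {x2, x3, x5, x6}: 1 true — at least one ✓
  (6) {x2, x1, x4, x5}: 2 true — at least one ✓
  (7) x2=F, x4=T — not both ✓
  (8) x6=F, x2=F — not both ✓
  (9) x2=F, x7=F — same ✓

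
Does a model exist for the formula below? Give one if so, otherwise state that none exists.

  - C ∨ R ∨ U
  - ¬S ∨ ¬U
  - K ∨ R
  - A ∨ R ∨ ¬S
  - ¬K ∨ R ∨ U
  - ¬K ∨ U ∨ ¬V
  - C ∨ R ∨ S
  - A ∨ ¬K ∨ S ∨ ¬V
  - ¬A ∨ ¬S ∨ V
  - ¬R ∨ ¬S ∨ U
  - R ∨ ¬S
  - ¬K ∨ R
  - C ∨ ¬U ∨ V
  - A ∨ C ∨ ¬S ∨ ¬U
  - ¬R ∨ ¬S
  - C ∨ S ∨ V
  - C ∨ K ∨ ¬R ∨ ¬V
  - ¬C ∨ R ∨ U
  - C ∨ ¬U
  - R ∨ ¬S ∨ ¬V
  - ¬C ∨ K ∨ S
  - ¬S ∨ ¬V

K = True, U = True, S = False, C = True, R = True, A = False, V = False

Try K = False:
  (K ∨ R) forces R = True.
  (¬R ∨ ¬S) forces S = False.
  (¬C ∨ K ∨ S) forces C = False.
  (C ∨ S ∨ V) forces V = True.
  clause (C ∨ K ∨ ¬R ∨ ¬V) is falsified — backtrack.
So K = True.
  then (¬K ∨ R) forces R = True.
  then (¬R ∨ ¬S) forces S = False.
Set U = True.
  then (C ∨ ¬U) forces C = True.
Set A = False.
  then (A ∨ ¬K ∨ S ∨ ¬V) forces V = False.
All clauses satisfied.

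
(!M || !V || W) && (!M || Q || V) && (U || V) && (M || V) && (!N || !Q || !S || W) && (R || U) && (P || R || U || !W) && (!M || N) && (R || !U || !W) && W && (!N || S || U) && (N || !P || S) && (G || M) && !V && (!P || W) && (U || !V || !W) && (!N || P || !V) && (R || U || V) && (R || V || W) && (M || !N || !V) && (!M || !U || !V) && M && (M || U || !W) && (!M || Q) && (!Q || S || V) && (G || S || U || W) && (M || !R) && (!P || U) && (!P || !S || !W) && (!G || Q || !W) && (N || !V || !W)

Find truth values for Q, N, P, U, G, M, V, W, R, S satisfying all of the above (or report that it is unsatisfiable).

Q=T, N=T, P=F, U=T, G=F, M=T, V=F, W=T, R=T, S=T

Unit clause (W) forces W = True.
Unit clause (!V) forces V = False.
Unit clause (M) forces M = True.
In (!M || Q) only Q is left, so Q = True.
In (!Q || S || V) only S is left, so S = True.
In (!P || !S || !W) only !P is left, so P = False.
In (U || V) only U is left, so U = True.
In (!M || N) only N is left, so N = True.
In (R || !U || !W) only R is left, so R = True.
Set G = False.
All clauses satisfied.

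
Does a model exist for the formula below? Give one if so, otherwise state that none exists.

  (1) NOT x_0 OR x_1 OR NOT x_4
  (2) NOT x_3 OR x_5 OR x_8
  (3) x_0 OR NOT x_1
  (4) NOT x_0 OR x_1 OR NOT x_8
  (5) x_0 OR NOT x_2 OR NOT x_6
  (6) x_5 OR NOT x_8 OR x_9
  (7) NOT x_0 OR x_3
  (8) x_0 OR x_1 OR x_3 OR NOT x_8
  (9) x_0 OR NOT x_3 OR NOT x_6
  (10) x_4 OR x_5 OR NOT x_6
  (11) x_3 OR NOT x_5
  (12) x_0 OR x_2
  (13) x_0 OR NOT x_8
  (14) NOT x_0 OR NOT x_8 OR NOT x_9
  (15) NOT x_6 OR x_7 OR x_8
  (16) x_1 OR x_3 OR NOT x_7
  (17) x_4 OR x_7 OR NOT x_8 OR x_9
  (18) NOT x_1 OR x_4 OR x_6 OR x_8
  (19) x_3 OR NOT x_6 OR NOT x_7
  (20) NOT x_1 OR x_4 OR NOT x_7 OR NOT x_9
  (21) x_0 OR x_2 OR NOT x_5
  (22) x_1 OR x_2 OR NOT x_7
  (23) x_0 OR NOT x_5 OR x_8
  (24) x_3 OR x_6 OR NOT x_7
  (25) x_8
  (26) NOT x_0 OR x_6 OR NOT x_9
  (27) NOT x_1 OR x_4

x_0=T, x_1=T, x_2=F, x_3=T, x_4=T, x_5=T, x_6=T, x_7=T, x_8=T, x_9=F

Unit clause (x_8) forces x_8 = True.
In (x_0 OR NOT x_8) only x_0 is left, so x_0 = True.
In (NOT x_0 OR NOT x_8 OR NOT x_9) only NOT x_9 is left, so x_9 = False.
In (NOT x_0 OR x_1 OR NOT x_8) only x_1 is left, so x_1 = True.
In (x_5 OR NOT x_8 OR x_9) only x_5 is left, so x_5 = True.
In (NOT x_0 OR x_3) only x_3 is left, so x_3 = True.
In (NOT x_1 OR x_4) only x_4 is left, so x_4 = True.
Set x_2 = False.
Set x_6 = True.
Set x_7 = True.
All clauses satisfied.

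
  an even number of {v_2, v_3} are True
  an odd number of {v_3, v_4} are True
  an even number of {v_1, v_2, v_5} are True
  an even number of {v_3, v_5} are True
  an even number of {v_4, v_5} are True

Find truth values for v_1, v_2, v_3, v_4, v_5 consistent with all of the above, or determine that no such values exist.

Adding constraints 2, 4, 5 mod 2: every variable appears an even number of times on the left, so the left side is 0.
But the right sides sum to 1 (mod 2). 0 ≠ 1 — the system is inconsistent.

Unsatisfiable — no assignment works.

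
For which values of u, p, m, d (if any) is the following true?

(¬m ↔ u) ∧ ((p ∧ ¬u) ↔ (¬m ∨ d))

u: False, p: True, m: True, d: True

  ¬m ↔ u = True
    ¬m = False
  (p ∧ ¬u) ↔ (¬m ∨ d) = True
    p ∧ ¬u = True
      ¬u = True
    ¬m ∨ d = True
      ¬m = False
Both conjuncts True, so the formula holds.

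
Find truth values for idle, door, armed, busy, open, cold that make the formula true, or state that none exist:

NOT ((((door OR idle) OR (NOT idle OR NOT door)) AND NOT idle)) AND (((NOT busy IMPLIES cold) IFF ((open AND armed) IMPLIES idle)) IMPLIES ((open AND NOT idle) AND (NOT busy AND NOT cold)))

idle: True, door: True, armed: False, busy: False, open: True, cold: False

  NOT ((((door OR idle) OR (NOT idle OR NOT door)) AND NOT idle)) = True
    ((door OR idle) OR (NOT idle OR NOT door)) AND NOT idle = False
      (door OR idle) OR (NOT idle OR NOT door) = True
        door OR idle = True
        NOT idle OR NOT door = False
          NOT idle = False
          NOT door = False
      NOT idle = False
  ((NOT busy IMPLIES cold) IFF ((open AND armed) IMPLIES idle)) IMPLIES ((open AND NOT idle) AND (NOT busy AND NOT cold)) = True
    (NOT busy IMPLIES cold) IFF ((open AND armed) IMPLIES idle) = False
      NOT busy IMPLIES cold = False
        NOT busy = True
      (open AND armed) IMPLIES idle = True
        open AND armed = False
    (open AND NOT idle) AND (NOT busy AND NOT cold) = False
      open AND NOT idle = False
        NOT idle = False
      NOT busy AND NOT cold = True
        NOT busy = True
        NOT cold = True
Both conjuncts True, so the formula holds.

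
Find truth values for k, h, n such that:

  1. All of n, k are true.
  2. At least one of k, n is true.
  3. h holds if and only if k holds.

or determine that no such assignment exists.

k = True, h = True, n = True

  (1) {n, k}: all 2 true ✓
  (2) {k, n}: 2 true — at least one ✓
  (3) h=T, k=T — same ✓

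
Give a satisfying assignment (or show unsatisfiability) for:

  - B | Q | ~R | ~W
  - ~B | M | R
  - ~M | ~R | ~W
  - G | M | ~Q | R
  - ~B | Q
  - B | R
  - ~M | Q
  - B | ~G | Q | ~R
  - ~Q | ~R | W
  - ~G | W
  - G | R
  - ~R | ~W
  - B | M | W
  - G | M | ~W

W = True; G = True; R = False; M = True; B = True; Q = True

Set W = True.
  then (~R | ~W) forces R = False.
  then (B | R) forces B = True.
  then (G | R) forces G = True.
  then (~B | M | R) forces M = True.
  then (~B | Q) forces Q = True.
All clauses satisfied.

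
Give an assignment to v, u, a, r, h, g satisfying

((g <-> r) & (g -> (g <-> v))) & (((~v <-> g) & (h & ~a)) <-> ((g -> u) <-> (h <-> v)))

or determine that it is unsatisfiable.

v = True, u = True, a = False, r = True, h = False, g = True

  (g <-> r) & (g -> (g <-> v)) = True
    g <-> r = True
    g -> (g <-> v) = True
      g <-> v = True
  ((~v <-> g) & (h & ~a)) <-> ((g -> u) <-> (h <-> v)) = True
    (~v <-> g) & (h & ~a) = False
      ~v <-> g = False
        ~v = False
      h & ~a = False
        ~a = True
    (g -> u) <-> (h <-> v) = False
      g -> u = True
      h <-> v = False
Both conjuncts True, so the formula holds.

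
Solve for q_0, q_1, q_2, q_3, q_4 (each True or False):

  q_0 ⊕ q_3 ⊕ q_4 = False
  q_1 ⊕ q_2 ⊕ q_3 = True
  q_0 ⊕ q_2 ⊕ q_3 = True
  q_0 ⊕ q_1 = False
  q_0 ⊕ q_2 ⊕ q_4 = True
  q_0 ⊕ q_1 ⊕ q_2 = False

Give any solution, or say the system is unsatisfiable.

q_0=F; q_1=F; q_2=F; q_3=T; q_4=T

q_0 ⊕ q_3 ⊕ q_4 = F ⊕ T ⊕ T = False ✓
q_1 ⊕ q_2 ⊕ q_3 = F ⊕ F ⊕ T = True ✓
q_0 ⊕ q_2 ⊕ q_3 = F ⊕ F ⊕ T = True ✓
q_0 ⊕ q_1 = F ⊕ F = False ✓
q_0 ⊕ q_2 ⊕ q_4 = F ⊕ F ⊕ T = True ✓
q_0 ⊕ q_1 ⊕ q_2 = F ⊕ F ⊕ F = False ✓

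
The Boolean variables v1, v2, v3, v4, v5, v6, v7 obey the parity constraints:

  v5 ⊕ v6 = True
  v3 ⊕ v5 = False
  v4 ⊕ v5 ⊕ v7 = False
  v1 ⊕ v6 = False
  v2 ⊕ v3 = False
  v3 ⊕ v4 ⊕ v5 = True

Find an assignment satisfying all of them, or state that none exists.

v1: False; v2: True; v3: True; v4: True; v5: True; v6: False; v7: False

v5 ⊕ v6 = T ⊕ F = True ✓
v3 ⊕ v5 = T ⊕ T = False ✓
v4 ⊕ v5 ⊕ v7 = T ⊕ T ⊕ F = False ✓
v1 ⊕ v6 = F ⊕ F = False ✓
v2 ⊕ v3 = T ⊕ T = False ✓
v3 ⊕ v4 ⊕ v5 = T ⊕ T ⊕ T = True ✓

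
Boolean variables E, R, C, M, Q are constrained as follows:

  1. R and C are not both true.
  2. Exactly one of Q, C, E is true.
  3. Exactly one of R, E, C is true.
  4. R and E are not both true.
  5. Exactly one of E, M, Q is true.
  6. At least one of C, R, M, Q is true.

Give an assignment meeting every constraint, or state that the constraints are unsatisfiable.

E = False; R = False; C = True; M = True; Q = False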